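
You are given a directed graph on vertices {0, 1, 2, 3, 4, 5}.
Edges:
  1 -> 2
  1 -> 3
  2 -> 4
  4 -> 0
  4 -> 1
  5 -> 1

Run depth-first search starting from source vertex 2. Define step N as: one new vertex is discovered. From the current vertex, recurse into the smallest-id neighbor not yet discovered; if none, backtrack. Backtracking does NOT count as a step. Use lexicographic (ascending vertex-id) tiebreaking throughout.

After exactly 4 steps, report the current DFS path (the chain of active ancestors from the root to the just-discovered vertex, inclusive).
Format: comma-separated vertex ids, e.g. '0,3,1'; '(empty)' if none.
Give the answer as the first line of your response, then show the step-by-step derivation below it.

2,4,1

step 1: discover 2; path=2; order=2
step 2: discover 4; path=2>4; order=2,4
step 3: discover 0; path=2>4>0; order=2,4,0
step 4: discover 1; path=2>4>1; order=2,4,0,1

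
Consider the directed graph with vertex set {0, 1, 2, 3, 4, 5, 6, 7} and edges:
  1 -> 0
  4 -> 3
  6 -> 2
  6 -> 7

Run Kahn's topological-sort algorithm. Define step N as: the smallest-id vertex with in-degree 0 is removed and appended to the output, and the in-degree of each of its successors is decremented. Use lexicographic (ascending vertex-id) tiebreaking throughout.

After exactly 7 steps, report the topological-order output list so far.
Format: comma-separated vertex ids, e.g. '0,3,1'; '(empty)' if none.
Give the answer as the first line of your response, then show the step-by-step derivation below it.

1,0,4,3,5,6,2

step 1: output 1; order=[1]; indeg=(0,0,1,1,0,0,0,1)
step 2: output 0; order=[1,0]; indeg=(0,0,1,1,0,0,0,1)
step 3: output 4; order=[1,0,4]; indeg=(0,0,1,0,0,0,0,1)
step 4: output 3; order=[1,0,4,3]; indeg=(0,0,1,0,0,0,0,1)
step 5: output 5; order=[1,0,4,3,5]; indeg=(0,0,1,0,0,0,0,1)
step 6: output 6; order=[1,0,4,3,5,6]; indeg=(0,0,0,0,0,0,0,0)
step 7: output 2; order=[1,0,4,3,5,6,2]; indeg=(0,0,0,0,0,0,0,0)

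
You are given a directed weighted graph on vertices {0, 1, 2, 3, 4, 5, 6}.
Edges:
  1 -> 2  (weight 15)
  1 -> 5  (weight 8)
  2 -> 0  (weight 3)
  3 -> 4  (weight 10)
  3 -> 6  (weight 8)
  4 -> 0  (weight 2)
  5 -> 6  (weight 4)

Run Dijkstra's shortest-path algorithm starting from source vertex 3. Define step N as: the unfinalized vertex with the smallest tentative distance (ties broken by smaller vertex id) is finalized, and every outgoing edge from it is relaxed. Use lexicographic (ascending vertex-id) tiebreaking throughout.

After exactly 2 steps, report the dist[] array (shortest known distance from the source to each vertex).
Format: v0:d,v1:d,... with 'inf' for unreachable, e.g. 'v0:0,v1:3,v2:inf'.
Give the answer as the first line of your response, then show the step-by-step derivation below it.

v0:inf,v1:inf,v2:inf,v3:0,v4:10,v5:inf,v6:8

step 1: dist = v0:inf,v1:inf,v2:inf,v3:0,v4:10,v5:inf,v6:8
step 2: dist = v0:inf,v1:inf,v2:inf,v3:0,v4:10,v5:inf,v6:8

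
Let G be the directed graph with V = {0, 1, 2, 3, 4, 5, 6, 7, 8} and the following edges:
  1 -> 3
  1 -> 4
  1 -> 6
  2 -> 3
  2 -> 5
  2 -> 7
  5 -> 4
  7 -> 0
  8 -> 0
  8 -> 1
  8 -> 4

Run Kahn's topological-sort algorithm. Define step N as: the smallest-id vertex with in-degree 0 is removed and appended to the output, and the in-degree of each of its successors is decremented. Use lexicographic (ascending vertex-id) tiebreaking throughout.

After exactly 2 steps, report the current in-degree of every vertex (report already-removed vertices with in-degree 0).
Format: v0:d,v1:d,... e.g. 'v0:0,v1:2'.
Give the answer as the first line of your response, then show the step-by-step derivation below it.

v0:2,v1:1,v2:0,v3:1,v4:2,v5:0,v6:1,v7:0,v8:0

step 1: output 2; order=[2]; indeg=(2,1,0,1,3,0,1,0,0)
step 2: output 5; order=[2,5]; indeg=(2,1,0,1,2,0,1,0,0)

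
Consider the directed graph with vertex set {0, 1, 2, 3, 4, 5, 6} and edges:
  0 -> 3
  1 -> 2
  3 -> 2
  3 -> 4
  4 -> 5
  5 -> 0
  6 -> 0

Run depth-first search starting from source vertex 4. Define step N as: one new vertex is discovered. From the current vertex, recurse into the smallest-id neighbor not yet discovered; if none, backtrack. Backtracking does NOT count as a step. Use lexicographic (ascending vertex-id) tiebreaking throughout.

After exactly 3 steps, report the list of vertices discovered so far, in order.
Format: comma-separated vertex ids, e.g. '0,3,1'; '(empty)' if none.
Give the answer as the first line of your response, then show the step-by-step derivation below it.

4,5,0

step 1: discover 4; path=4; order=4
step 2: discover 5; path=4>5; order=4,5
step 3: discover 0; path=4>5>0; order=4,5,0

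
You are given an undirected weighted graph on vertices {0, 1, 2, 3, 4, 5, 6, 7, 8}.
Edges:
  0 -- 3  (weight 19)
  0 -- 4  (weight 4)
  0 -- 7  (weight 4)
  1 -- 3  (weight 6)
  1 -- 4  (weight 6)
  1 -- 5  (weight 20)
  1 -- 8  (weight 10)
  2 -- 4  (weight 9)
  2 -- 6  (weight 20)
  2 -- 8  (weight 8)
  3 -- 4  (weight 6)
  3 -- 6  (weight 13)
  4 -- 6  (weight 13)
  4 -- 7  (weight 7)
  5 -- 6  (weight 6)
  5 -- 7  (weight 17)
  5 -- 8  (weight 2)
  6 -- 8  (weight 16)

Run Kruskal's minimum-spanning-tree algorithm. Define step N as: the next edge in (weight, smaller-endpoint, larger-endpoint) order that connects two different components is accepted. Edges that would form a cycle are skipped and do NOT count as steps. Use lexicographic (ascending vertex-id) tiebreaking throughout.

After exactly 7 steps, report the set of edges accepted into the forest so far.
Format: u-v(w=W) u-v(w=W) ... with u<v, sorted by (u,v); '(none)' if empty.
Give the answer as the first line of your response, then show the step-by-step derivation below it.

0-4(w=4) 0-7(w=4) 1-3(w=6) 1-4(w=6) 2-8(w=8) 5-6(w=6) 5-8(w=2)

step 1: add edge 5-8 (w=2); MST = {5-8(w=2)}
step 2: add edge 0-4 (w=4); MST = {0-4(w=4) 5-8(w=2)}
step 3: add edge 0-7 (w=4); MST = {0-4(w=4) 0-7(w=4) 5-8(w=2)}
step 4: add edge 1-3 (w=6); MST = {0-4(w=4) 0-7(w=4) 1-3(w=6) 5-8(w=2)}
step 5: add edge 1-4 (w=6); MST = {0-4(w=4) 0-7(w=4) 1-3(w=6) 1-4(w=6) 5-8(w=2)}
step 6: add edge 5-6 (w=6); MST = {0-4(w=4) 0-7(w=4) 1-3(w=6) 1-4(w=6) 5-6(w=6) 5-8(w=2)}
step 7: add edge 2-8 (w=8); MST = {0-4(w=4) 0-7(w=4) 1-3(w=6) 1-4(w=6) 2-8(w=8) 5-6(w=6) 5-8(w=2)}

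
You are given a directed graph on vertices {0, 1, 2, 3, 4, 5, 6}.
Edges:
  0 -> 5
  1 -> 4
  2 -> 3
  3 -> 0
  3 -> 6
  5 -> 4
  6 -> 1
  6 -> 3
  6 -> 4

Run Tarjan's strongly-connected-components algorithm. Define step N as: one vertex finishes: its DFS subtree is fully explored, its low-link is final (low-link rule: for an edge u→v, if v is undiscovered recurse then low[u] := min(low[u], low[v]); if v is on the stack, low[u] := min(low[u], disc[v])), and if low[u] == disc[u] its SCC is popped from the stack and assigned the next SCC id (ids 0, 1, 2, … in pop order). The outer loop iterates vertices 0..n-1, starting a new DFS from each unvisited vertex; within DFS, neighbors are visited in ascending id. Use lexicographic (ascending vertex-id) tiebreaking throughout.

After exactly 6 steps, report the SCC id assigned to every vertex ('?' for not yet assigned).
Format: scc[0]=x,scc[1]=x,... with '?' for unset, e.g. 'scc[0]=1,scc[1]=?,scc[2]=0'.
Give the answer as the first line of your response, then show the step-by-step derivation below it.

scc[0]=2,scc[1]=3,scc[2]=?,scc[3]=4,scc[4]=0,scc[5]=1,scc[6]=4

step 1: low=(low[0]=0,low[1]=?,low[2]=?,low[3]=?,low[4]=2,low[5]=1,low[6]=?); scc=(scc[0]=?,scc[1]=?,scc[2]=?,scc[3]=?,scc[4]=0,scc[5]=?,scc[6]=?)
step 2: low=(low[0]=0,low[1]=?,low[2]=?,low[3]=?,low[4]=2,low[5]=1,low[6]=?); scc=(scc[0]=?,scc[1]=?,scc[2]=?,scc[3]=?,scc[4]=0,scc[5]=1,scc[6]=?)
step 3: low=(low[0]=0,low[1]=?,low[2]=?,low[3]=?,low[4]=2,low[5]=1,low[6]=?); scc=(scc[0]=2,scc[1]=?,scc[2]=?,scc[3]=?,scc[4]=0,scc[5]=1,scc[6]=?)
step 4: low=(low[0]=0,low[1]=3,low[2]=?,low[3]=?,low[4]=2,low[5]=1,low[6]=?); scc=(scc[0]=2,scc[1]=3,scc[2]=?,scc[3]=?,scc[4]=0,scc[5]=1,scc[6]=?)
step 5: low=(low[0]=0,low[1]=3,low[2]=4,low[3]=5,low[4]=2,low[5]=1,low[6]=5); scc=(scc[0]=2,scc[1]=3,scc[2]=?,scc[3]=?,scc[4]=0,scc[5]=1,scc[6]=?)
step 6: low=(low[0]=0,low[1]=3,low[2]=4,low[3]=5,low[4]=2,low[5]=1,low[6]=5); scc=(scc[0]=2,scc[1]=3,scc[2]=?,scc[3]=4,scc[4]=0,scc[5]=1,scc[6]=4)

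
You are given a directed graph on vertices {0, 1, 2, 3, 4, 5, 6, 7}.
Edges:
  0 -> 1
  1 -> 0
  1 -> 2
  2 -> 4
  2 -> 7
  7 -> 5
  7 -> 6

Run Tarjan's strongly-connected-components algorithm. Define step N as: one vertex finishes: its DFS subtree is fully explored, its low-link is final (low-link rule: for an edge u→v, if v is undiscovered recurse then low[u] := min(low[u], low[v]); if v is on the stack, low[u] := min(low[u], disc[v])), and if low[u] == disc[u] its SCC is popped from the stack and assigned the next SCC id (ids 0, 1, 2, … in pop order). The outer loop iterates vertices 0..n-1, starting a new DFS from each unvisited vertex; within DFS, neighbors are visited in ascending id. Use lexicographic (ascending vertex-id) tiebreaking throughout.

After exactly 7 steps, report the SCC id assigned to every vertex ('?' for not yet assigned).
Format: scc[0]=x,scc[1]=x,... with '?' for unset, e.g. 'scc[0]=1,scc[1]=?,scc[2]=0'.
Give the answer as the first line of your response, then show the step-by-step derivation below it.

scc[0]=5,scc[1]=5,scc[2]=4,scc[3]=?,scc[4]=0,scc[5]=1,scc[6]=2,scc[7]=3

step 1: low=(low[0]=0,low[1]=0,low[2]=2,low[3]=?,low[4]=3,low[5]=?,low[6]=?,low[7]=?); scc=(scc[0]=?,scc[1]=?,scc[2]=?,scc[3]=?,scc[4]=0,scc[5]=?,scc[6]=?,scc[7]=?)
step 2: low=(low[0]=0,low[1]=0,low[2]=2,low[3]=?,low[4]=3,low[5]=5,low[6]=?,low[7]=4); scc=(scc[0]=?,scc[1]=?,scc[2]=?,scc[3]=?,scc[4]=0,scc[5]=1,scc[6]=?,scc[7]=?)
step 3: low=(low[0]=0,low[1]=0,low[2]=2,low[3]=?,low[4]=3,low[5]=5,low[6]=6,low[7]=4); scc=(scc[0]=?,scc[1]=?,scc[2]=?,scc[3]=?,scc[4]=0,scc[5]=1,scc[6]=2,scc[7]=?)
step 4: low=(low[0]=0,low[1]=0,low[2]=2,low[3]=?,low[4]=3,low[5]=5,low[6]=6,low[7]=4); scc=(scc[0]=?,scc[1]=?,scc[2]=?,scc[3]=?,scc[4]=0,scc[5]=1,scc[6]=2,scc[7]=3)
step 5: low=(low[0]=0,low[1]=0,low[2]=2,low[3]=?,low[4]=3,low[5]=5,low[6]=6,low[7]=4); scc=(scc[0]=?,scc[1]=?,scc[2]=4,scc[3]=?,scc[4]=0,scc[5]=1,scc[6]=2,scc[7]=3)
step 6: low=(low[0]=0,low[1]=0,low[2]=2,low[3]=?,low[4]=3,low[5]=5,low[6]=6,low[7]=4); scc=(scc[0]=?,scc[1]=?,scc[2]=4,scc[3]=?,scc[4]=0,scc[5]=1,scc[6]=2,scc[7]=3)
step 7: low=(low[0]=0,low[1]=0,low[2]=2,low[3]=?,low[4]=3,low[5]=5,low[6]=6,low[7]=4); scc=(scc[0]=5,scc[1]=5,scc[2]=4,scc[3]=?,scc[4]=0,scc[5]=1,scc[6]=2,scc[7]=3)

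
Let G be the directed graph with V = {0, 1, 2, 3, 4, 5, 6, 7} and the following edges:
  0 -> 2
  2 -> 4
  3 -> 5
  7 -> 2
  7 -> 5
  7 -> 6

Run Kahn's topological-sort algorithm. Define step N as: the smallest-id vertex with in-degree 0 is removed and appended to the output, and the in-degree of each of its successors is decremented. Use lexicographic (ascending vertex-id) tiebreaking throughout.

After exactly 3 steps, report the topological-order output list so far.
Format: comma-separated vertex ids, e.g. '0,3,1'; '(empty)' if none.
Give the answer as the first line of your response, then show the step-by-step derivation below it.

0,1,3

step 1: output 0; order=[0]; indeg=(0,0,1,0,1,2,1,0)
step 2: output 1; order=[0,1]; indeg=(0,0,1,0,1,2,1,0)
step 3: output 3; order=[0,1,3]; indeg=(0,0,1,0,1,1,1,0)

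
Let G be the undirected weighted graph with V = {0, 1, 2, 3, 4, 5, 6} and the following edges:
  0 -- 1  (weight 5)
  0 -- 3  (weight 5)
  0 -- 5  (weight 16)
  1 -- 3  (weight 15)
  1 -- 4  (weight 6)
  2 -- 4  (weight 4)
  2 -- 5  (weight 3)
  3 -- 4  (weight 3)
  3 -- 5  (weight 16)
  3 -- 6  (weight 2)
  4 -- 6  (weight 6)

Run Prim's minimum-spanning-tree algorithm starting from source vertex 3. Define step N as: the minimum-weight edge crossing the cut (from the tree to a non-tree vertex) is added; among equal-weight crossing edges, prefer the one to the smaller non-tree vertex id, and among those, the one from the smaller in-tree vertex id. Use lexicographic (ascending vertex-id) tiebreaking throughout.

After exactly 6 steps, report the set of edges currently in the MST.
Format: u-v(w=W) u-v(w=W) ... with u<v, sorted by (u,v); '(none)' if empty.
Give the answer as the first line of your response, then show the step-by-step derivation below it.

0-1(w=5) 0-3(w=5) 2-4(w=4) 2-5(w=3) 3-4(w=3) 3-6(w=2)

step 1: add edge 3-6 (w=2); MST = {3-6(w=2)}
step 2: add edge 3-4 (w=3); MST = {3-4(w=3) 3-6(w=2)}
step 3: add edge 2-4 (w=4); MST = {2-4(w=4) 3-4(w=3) 3-6(w=2)}
step 4: add edge 2-5 (w=3); MST = {2-4(w=4) 2-5(w=3) 3-4(w=3) 3-6(w=2)}
step 5: add edge 0-3 (w=5); MST = {0-3(w=5) 2-4(w=4) 2-5(w=3) 3-4(w=3) 3-6(w=2)}
step 6: add edge 0-1 (w=5); MST = {0-1(w=5) 0-3(w=5) 2-4(w=4) 2-5(w=3) 3-4(w=3) 3-6(w=2)}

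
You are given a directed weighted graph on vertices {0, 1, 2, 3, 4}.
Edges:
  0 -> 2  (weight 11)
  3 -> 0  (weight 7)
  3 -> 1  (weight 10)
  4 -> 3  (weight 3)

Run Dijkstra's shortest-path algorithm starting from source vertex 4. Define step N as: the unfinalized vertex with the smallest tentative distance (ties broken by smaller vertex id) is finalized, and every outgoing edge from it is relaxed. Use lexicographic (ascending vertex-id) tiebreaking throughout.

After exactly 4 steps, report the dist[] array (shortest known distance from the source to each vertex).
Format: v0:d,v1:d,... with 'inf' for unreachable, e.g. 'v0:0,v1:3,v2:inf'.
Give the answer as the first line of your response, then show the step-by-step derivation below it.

v0:10,v1:13,v2:21,v3:3,v4:0

step 1: dist = v0:inf,v1:inf,v2:inf,v3:3,v4:0
step 2: dist = v0:10,v1:13,v2:inf,v3:3,v4:0
step 3: dist = v0:10,v1:13,v2:21,v3:3,v4:0
step 4: dist = v0:10,v1:13,v2:21,v3:3,v4:0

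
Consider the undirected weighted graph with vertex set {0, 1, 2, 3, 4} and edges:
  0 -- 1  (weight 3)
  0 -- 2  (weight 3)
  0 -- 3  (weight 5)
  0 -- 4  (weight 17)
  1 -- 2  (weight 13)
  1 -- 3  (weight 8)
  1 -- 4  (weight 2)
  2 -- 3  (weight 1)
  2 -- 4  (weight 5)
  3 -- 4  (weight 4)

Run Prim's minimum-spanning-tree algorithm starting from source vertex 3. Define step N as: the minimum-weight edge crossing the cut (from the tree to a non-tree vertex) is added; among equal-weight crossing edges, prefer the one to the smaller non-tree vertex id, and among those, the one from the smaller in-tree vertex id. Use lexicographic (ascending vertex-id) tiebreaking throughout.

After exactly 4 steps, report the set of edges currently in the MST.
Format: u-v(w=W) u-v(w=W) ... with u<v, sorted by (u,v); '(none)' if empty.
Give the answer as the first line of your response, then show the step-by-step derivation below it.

0-1(w=3) 0-2(w=3) 1-4(w=2) 2-3(w=1)

step 1: add edge 2-3 (w=1); MST = {2-3(w=1)}
step 2: add edge 0-2 (w=3); MST = {0-2(w=3) 2-3(w=1)}
step 3: add edge 0-1 (w=3); MST = {0-1(w=3) 0-2(w=3) 2-3(w=1)}
step 4: add edge 1-4 (w=2); MST = {0-1(w=3) 0-2(w=3) 1-4(w=2) 2-3(w=1)}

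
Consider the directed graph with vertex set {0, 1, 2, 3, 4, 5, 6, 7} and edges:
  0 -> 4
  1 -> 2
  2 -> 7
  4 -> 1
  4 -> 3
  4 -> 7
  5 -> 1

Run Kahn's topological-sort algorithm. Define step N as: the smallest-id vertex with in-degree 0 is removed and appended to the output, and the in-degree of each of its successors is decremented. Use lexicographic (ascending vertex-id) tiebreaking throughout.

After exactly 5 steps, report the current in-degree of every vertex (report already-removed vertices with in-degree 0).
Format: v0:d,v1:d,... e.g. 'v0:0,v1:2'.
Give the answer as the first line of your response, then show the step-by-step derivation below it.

v0:0,v1:0,v2:0,v3:0,v4:0,v5:0,v6:0,v7:1

step 1: output 0; order=[0]; indeg=(0,2,1,1,0,0,0,2)
step 2: output 4; order=[0,4]; indeg=(0,1,1,0,0,0,0,1)
step 3: output 3; order=[0,4,3]; indeg=(0,1,1,0,0,0,0,1)
step 4: output 5; order=[0,4,3,5]; indeg=(0,0,1,0,0,0,0,1)
step 5: output 1; order=[0,4,3,5,1]; indeg=(0,0,0,0,0,0,0,1)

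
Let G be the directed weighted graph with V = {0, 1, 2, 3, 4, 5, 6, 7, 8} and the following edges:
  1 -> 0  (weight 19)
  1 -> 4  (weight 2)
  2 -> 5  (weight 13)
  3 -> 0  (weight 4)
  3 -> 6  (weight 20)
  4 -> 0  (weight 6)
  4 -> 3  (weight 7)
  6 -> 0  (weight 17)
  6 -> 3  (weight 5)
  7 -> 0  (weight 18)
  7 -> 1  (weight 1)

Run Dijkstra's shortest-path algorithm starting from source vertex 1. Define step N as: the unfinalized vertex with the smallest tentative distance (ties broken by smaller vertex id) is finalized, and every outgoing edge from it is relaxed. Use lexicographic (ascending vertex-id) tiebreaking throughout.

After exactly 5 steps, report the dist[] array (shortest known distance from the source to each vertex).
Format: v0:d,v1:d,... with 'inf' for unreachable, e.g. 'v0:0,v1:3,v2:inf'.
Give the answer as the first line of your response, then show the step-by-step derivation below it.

v0:8,v1:0,v2:inf,v3:9,v4:2,v5:inf,v6:29,v7:inf,v8:inf

step 1: dist = v0:19,v1:0,v2:inf,v3:inf,v4:2,v5:inf,v6:inf,v7:inf,v8:inf
step 2: dist = v0:8,v1:0,v2:inf,v3:9,v4:2,v5:inf,v6:inf,v7:inf,v8:inf
step 3: dist = v0:8,v1:0,v2:inf,v3:9,v4:2,v5:inf,v6:inf,v7:inf,v8:inf
step 4: dist = v0:8,v1:0,v2:inf,v3:9,v4:2,v5:inf,v6:29,v7:inf,v8:inf
step 5: dist = v0:8,v1:0,v2:inf,v3:9,v4:2,v5:inf,v6:29,v7:inf,v8:inf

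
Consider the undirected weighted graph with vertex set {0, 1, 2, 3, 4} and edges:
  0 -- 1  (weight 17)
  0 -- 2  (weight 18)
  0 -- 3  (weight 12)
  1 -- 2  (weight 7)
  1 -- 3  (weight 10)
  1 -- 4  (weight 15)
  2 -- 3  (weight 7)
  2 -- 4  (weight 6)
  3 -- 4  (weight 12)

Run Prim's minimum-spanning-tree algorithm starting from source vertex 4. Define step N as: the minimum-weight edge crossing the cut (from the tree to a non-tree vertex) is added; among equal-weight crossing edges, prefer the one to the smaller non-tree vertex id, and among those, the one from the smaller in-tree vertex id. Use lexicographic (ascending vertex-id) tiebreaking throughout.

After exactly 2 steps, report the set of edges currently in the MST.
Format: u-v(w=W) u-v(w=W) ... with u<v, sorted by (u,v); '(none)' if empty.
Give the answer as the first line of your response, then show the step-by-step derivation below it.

1-2(w=7) 2-4(w=6)

step 1: add edge 2-4 (w=6); MST = {2-4(w=6)}
step 2: add edge 1-2 (w=7); MST = {1-2(w=7) 2-4(w=6)}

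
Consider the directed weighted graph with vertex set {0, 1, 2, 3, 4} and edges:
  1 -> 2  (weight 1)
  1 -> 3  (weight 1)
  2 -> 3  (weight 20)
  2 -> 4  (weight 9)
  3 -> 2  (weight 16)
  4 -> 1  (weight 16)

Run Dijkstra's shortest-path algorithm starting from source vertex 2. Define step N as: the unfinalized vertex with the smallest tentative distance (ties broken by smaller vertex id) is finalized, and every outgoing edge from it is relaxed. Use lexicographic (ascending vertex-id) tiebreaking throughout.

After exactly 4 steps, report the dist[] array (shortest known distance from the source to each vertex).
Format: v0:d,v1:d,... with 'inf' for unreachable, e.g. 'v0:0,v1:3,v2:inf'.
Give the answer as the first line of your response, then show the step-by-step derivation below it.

v0:inf,v1:25,v2:0,v3:20,v4:9

step 1: dist = v0:inf,v1:inf,v2:0,v3:20,v4:9
step 2: dist = v0:inf,v1:25,v2:0,v3:20,v4:9
step 3: dist = v0:inf,v1:25,v2:0,v3:20,v4:9
step 4: dist = v0:inf,v1:25,v2:0,v3:20,v4:9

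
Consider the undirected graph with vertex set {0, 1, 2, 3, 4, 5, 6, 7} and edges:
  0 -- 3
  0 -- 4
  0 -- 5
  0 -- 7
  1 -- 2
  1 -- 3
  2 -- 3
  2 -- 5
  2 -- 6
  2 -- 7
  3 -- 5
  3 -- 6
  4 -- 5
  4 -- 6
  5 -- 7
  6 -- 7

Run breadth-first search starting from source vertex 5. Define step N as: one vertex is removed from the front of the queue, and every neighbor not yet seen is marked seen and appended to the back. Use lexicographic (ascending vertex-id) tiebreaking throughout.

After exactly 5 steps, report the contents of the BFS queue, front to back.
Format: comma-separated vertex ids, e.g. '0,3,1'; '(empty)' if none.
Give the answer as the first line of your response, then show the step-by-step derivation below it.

7,1,6

step 1: dequeue 5; queue=[0,2,3,4,7]; order=5
step 2: dequeue 0; queue=[2,3,4,7]; order=5,0
step 3: dequeue 2; queue=[3,4,7,1,6]; order=5,0,2
step 4: dequeue 3; queue=[4,7,1,6]; order=5,0,2,3
step 5: dequeue 4; queue=[7,1,6]; order=5,0,2,3,4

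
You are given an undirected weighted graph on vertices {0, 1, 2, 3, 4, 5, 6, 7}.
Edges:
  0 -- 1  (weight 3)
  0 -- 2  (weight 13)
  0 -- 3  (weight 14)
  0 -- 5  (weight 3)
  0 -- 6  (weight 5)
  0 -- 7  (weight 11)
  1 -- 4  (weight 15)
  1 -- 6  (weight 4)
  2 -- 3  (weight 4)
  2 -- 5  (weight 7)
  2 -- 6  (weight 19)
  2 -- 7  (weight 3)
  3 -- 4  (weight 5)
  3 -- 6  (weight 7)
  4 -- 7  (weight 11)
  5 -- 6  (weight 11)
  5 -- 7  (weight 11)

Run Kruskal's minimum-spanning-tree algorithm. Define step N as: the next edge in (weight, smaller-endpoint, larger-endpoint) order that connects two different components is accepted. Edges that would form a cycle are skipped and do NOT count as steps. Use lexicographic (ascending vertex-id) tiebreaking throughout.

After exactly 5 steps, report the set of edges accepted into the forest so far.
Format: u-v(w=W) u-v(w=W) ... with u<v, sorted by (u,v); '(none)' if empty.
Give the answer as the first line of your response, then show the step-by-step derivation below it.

0-1(w=3) 0-5(w=3) 1-6(w=4) 2-3(w=4) 2-7(w=3)

step 1: add edge 0-1 (w=3); MST = {0-1(w=3)}
step 2: add edge 0-5 (w=3); MST = {0-1(w=3) 0-5(w=3)}
step 3: add edge 2-7 (w=3); MST = {0-1(w=3) 0-5(w=3) 2-7(w=3)}
step 4: add edge 1-6 (w=4); MST = {0-1(w=3) 0-5(w=3) 1-6(w=4) 2-7(w=3)}
step 5: add edge 2-3 (w=4); MST = {0-1(w=3) 0-5(w=3) 1-6(w=4) 2-3(w=4) 2-7(w=3)}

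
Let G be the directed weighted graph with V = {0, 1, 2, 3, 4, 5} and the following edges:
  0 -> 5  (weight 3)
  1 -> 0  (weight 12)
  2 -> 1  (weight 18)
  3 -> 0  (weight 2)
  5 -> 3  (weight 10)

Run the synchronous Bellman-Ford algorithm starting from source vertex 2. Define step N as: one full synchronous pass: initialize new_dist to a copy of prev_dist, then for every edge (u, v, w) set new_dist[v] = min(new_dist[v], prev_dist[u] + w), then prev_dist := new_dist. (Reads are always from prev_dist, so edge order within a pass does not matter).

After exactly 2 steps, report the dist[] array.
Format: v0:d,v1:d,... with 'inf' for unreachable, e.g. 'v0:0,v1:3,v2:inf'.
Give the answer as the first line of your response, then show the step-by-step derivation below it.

v0:30,v1:18,v2:0,v3:inf,v4:inf,v5:inf

step 1: dist = v0:inf,v1:18,v2:0,v3:inf,v4:inf,v5:inf
step 2: dist = v0:30,v1:18,v2:0,v3:inf,v4:inf,v5:inf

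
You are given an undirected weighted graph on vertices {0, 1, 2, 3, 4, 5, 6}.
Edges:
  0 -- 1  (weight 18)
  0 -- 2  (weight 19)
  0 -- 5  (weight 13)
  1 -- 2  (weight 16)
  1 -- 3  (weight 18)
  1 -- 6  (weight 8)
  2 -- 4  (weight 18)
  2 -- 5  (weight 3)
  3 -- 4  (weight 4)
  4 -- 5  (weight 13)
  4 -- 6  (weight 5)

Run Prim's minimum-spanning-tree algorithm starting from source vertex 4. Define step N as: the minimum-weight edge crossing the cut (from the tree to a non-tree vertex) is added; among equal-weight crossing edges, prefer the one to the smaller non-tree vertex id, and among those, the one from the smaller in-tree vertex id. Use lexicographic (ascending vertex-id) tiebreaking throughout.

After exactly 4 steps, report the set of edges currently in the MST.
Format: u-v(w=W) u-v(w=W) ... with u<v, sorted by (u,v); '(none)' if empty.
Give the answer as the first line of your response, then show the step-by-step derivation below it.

1-6(w=8) 3-4(w=4) 4-5(w=13) 4-6(w=5)

step 1: add edge 3-4 (w=4); MST = {3-4(w=4)}
step 2: add edge 4-6 (w=5); MST = {3-4(w=4) 4-6(w=5)}
step 3: add edge 1-6 (w=8); MST = {1-6(w=8) 3-4(w=4) 4-6(w=5)}
step 4: add edge 4-5 (w=13); MST = {1-6(w=8) 3-4(w=4) 4-5(w=13) 4-6(w=5)}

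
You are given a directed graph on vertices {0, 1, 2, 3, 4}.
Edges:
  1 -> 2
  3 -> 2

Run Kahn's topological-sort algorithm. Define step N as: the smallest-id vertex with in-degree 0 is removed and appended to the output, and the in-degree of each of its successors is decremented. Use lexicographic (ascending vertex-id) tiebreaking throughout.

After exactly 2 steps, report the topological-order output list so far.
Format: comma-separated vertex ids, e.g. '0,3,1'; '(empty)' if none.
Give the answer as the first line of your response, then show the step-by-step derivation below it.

0,1

step 1: output 0; order=[0]; indeg=(0,0,2,0,0)
step 2: output 1; order=[0,1]; indeg=(0,0,1,0,0)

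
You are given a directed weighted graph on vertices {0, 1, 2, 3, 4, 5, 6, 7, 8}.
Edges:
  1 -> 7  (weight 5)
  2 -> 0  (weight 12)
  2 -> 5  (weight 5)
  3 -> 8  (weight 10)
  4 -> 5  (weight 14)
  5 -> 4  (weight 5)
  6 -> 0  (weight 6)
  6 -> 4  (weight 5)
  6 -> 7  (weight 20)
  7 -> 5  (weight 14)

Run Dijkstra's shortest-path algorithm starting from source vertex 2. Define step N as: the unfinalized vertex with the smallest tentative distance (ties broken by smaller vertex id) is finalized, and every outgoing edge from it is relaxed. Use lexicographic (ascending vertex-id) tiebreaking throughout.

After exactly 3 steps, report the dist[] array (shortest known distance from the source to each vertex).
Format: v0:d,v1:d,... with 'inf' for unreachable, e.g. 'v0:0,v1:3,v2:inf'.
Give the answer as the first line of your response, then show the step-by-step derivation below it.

v0:12,v1:inf,v2:0,v3:inf,v4:10,v5:5,v6:inf,v7:inf,v8:inf

step 1: dist = v0:12,v1:inf,v2:0,v3:inf,v4:inf,v5:5,v6:inf,v7:inf,v8:inf
step 2: dist = v0:12,v1:inf,v2:0,v3:inf,v4:10,v5:5,v6:inf,v7:inf,v8:inf
step 3: dist = v0:12,v1:inf,v2:0,v3:inf,v4:10,v5:5,v6:inf,v7:inf,v8:inf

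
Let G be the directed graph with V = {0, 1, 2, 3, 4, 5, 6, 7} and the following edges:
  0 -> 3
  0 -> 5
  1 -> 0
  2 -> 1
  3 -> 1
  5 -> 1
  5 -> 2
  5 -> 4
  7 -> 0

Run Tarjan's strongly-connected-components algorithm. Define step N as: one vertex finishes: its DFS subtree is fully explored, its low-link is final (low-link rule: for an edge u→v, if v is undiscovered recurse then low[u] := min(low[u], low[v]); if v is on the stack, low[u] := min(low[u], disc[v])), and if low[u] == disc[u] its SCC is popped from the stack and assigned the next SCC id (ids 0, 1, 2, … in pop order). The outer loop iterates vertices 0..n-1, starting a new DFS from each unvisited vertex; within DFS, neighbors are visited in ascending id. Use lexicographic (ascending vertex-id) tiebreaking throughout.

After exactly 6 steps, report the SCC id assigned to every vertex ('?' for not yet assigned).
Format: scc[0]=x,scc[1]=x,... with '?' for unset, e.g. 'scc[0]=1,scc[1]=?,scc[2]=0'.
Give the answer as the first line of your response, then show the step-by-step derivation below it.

scc[0]=1,scc[1]=1,scc[2]=1,scc[3]=1,scc[4]=0,scc[5]=1,scc[6]=?,scc[7]=?

step 1: low=(low[0]=0,low[1]=0,low[2]=?,low[3]=1,low[4]=?,low[5]=?,low[6]=?,low[7]=?); scc=(scc[0]=?,scc[1]=?,scc[2]=?,scc[3]=?,scc[4]=?,scc[5]=?,scc[6]=?,scc[7]=?)
step 2: low=(low[0]=0,low[1]=0,low[2]=?,low[3]=0,low[4]=?,low[5]=?,low[6]=?,low[7]=?); scc=(scc[0]=?,scc[1]=?,scc[2]=?,scc[3]=?,scc[4]=?,scc[5]=?,scc[6]=?,scc[7]=?)
step 3: low=(low[0]=0,low[1]=0,low[2]=2,low[3]=0,low[4]=?,low[5]=2,low[6]=?,low[7]=?); scc=(scc[0]=?,scc[1]=?,scc[2]=?,scc[3]=?,scc[4]=?,scc[5]=?,scc[6]=?,scc[7]=?)
step 4: low=(low[0]=0,low[1]=0,low[2]=2,low[3]=0,low[4]=5,low[5]=2,low[6]=?,low[7]=?); scc=(scc[0]=?,scc[1]=?,scc[2]=?,scc[3]=?,scc[4]=0,scc[5]=?,scc[6]=?,scc[7]=?)
step 5: low=(low[0]=0,low[1]=0,low[2]=2,low[3]=0,low[4]=5,low[5]=2,low[6]=?,low[7]=?); scc=(scc[0]=?,scc[1]=?,scc[2]=?,scc[3]=?,scc[4]=0,scc[5]=?,scc[6]=?,scc[7]=?)
step 6: low=(low[0]=0,low[1]=0,low[2]=2,low[3]=0,low[4]=5,low[5]=2,low[6]=?,low[7]=?); scc=(scc[0]=1,scc[1]=1,scc[2]=1,scc[3]=1,scc[4]=0,scc[5]=1,scc[6]=?,scc[7]=?)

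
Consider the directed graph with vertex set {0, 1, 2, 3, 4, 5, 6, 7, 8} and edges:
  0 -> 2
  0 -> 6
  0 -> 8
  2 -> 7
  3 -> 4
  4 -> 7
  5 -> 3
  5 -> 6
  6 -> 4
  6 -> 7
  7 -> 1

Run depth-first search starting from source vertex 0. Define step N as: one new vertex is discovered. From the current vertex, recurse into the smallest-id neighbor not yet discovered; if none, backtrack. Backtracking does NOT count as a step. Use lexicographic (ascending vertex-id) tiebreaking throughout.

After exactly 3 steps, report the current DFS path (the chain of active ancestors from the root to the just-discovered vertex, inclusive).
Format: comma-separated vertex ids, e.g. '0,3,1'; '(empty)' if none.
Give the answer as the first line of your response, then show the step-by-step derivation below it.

0,2,7

step 1: discover 0; path=0; order=0
step 2: discover 2; path=0>2; order=0,2
step 3: discover 7; path=0>2>7; order=0,2,7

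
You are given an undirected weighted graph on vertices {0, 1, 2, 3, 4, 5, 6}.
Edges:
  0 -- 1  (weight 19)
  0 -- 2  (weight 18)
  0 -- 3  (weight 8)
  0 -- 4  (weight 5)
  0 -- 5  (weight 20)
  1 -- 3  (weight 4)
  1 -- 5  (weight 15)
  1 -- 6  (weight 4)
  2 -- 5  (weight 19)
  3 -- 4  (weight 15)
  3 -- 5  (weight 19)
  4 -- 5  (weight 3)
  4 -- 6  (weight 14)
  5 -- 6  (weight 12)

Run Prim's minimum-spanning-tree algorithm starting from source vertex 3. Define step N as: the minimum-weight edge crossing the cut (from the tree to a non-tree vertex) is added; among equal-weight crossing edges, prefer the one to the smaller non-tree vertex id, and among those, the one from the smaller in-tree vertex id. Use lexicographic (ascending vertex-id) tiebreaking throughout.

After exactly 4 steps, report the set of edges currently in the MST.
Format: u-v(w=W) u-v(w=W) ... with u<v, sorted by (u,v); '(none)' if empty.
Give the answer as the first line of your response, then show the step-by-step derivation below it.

0-3(w=8) 0-4(w=5) 1-3(w=4) 1-6(w=4)

step 1: add edge 1-3 (w=4); MST = {1-3(w=4)}
step 2: add edge 1-6 (w=4); MST = {1-3(w=4) 1-6(w=4)}
step 3: add edge 0-3 (w=8); MST = {0-3(w=8) 1-3(w=4) 1-6(w=4)}
step 4: add edge 0-4 (w=5); MST = {0-3(w=8) 0-4(w=5) 1-3(w=4) 1-6(w=4)}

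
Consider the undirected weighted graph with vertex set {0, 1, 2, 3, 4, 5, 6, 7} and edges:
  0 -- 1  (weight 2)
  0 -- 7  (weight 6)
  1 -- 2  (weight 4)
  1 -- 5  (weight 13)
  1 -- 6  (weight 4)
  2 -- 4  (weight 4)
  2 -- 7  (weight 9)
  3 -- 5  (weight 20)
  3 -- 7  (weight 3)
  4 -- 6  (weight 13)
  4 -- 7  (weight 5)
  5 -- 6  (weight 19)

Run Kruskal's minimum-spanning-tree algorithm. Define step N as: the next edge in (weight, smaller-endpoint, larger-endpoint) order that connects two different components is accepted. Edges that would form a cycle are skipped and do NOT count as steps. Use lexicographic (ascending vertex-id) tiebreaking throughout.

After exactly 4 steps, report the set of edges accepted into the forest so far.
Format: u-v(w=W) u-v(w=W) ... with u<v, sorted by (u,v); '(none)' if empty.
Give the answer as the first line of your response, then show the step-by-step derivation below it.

0-1(w=2) 1-2(w=4) 1-6(w=4) 3-7(w=3)

step 1: add edge 0-1 (w=2); MST = {0-1(w=2)}
step 2: add edge 3-7 (w=3); MST = {0-1(w=2) 3-7(w=3)}
step 3: add edge 1-2 (w=4); MST = {0-1(w=2) 1-2(w=4) 3-7(w=3)}
step 4: add edge 1-6 (w=4); MST = {0-1(w=2) 1-2(w=4) 1-6(w=4) 3-7(w=3)}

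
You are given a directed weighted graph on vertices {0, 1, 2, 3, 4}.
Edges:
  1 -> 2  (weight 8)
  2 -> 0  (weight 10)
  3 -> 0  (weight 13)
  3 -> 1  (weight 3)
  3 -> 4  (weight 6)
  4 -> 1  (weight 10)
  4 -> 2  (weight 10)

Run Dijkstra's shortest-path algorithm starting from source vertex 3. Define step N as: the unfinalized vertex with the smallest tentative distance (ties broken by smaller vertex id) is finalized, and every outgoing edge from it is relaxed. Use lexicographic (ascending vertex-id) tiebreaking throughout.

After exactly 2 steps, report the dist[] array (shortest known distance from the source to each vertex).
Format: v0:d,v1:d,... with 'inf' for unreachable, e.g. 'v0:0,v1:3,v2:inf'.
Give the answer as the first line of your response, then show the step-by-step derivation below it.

v0:13,v1:3,v2:11,v3:0,v4:6

step 1: dist = v0:13,v1:3,v2:inf,v3:0,v4:6
step 2: dist = v0:13,v1:3,v2:11,v3:0,v4:6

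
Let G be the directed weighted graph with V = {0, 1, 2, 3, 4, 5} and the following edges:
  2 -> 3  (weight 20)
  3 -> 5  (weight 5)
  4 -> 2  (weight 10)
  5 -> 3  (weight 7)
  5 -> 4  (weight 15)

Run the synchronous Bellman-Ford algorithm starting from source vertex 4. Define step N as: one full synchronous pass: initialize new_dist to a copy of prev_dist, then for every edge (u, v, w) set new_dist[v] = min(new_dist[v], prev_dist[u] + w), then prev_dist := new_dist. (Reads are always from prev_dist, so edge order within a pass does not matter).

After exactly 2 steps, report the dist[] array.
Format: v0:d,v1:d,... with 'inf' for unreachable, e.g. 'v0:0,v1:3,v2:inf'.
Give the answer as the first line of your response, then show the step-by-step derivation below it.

v0:inf,v1:inf,v2:10,v3:30,v4:0,v5:inf

step 1: dist = v0:inf,v1:inf,v2:10,v3:inf,v4:0,v5:inf
step 2: dist = v0:inf,v1:inf,v2:10,v3:30,v4:0,v5:inf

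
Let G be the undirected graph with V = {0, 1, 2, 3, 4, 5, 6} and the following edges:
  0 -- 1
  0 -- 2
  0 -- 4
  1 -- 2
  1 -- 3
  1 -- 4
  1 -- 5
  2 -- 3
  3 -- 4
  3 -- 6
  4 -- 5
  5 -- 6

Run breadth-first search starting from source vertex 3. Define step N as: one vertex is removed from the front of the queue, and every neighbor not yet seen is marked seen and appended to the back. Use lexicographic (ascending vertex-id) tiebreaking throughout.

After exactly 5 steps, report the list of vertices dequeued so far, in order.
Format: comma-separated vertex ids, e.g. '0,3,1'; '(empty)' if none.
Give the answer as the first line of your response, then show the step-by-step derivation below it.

3,1,2,4,6

step 1: dequeue 3; queue=[1,2,4,6]; order=3
step 2: dequeue 1; queue=[2,4,6,0,5]; order=3,1
step 3: dequeue 2; queue=[4,6,0,5]; order=3,1,2
step 4: dequeue 4; queue=[6,0,5]; order=3,1,2,4
step 5: dequeue 6; queue=[0,5]; order=3,1,2,4,6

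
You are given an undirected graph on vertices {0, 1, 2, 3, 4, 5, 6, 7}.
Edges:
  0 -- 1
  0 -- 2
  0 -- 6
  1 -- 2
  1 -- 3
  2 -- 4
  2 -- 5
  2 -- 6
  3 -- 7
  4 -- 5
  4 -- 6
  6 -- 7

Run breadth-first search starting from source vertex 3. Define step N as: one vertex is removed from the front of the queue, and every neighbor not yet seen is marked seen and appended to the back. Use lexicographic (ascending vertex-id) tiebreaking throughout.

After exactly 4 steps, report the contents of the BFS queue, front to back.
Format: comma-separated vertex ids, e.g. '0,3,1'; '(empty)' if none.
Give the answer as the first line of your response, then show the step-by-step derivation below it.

2,6

step 1: dequeue 3; queue=[1,7]; order=3
step 2: dequeue 1; queue=[7,0,2]; order=3,1
step 3: dequeue 7; queue=[0,2,6]; order=3,1,7
step 4: dequeue 0; queue=[2,6]; order=3,1,7,0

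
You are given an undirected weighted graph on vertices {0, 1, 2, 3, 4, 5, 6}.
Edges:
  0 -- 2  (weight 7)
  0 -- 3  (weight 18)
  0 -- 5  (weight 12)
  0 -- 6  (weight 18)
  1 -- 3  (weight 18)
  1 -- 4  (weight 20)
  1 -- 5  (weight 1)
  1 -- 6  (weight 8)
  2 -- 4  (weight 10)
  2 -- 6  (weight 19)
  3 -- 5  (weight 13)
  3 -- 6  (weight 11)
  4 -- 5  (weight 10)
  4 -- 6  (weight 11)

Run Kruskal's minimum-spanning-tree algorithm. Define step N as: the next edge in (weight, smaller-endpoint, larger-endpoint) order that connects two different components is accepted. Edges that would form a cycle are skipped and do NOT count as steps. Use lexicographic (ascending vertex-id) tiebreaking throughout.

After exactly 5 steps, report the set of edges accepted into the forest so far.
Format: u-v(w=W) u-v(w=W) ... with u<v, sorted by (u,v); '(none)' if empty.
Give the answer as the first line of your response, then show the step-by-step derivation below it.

0-2(w=7) 1-5(w=1) 1-6(w=8) 2-4(w=10) 4-5(w=10)

step 1: add edge 1-5 (w=1); MST = {1-5(w=1)}
step 2: add edge 0-2 (w=7); MST = {0-2(w=7) 1-5(w=1)}
step 3: add edge 1-6 (w=8); MST = {0-2(w=7) 1-5(w=1) 1-6(w=8)}
step 4: add edge 2-4 (w=10); MST = {0-2(w=7) 1-5(w=1) 1-6(w=8) 2-4(w=10)}
step 5: add edge 4-5 (w=10); MST = {0-2(w=7) 1-5(w=1) 1-6(w=8) 2-4(w=10) 4-5(w=10)}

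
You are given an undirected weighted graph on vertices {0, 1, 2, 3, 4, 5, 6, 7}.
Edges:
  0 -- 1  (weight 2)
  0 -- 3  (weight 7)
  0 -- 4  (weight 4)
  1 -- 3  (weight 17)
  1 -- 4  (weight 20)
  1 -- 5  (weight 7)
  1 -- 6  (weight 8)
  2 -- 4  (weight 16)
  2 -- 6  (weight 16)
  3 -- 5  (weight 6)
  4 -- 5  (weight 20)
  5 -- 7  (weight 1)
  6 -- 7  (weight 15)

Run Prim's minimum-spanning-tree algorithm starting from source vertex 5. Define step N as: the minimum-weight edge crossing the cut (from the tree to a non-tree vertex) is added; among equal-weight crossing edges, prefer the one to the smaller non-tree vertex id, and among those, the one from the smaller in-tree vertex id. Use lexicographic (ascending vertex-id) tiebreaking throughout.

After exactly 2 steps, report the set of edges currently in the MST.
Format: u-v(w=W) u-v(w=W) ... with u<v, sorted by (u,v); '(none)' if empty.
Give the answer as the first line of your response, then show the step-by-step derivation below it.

3-5(w=6) 5-7(w=1)

step 1: add edge 5-7 (w=1); MST = {5-7(w=1)}
step 2: add edge 3-5 (w=6); MST = {3-5(w=6) 5-7(w=1)}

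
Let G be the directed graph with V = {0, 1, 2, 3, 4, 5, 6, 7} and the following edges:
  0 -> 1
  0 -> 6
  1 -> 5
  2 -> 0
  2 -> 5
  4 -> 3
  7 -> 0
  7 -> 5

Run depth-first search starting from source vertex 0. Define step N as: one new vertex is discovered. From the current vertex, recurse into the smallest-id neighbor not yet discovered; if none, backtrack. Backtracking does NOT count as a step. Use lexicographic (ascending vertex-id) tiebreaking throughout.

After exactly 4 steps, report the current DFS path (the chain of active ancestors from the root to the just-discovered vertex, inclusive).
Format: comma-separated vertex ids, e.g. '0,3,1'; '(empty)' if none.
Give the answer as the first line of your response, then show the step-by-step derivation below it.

0,6

step 1: discover 0; path=0; order=0
step 2: discover 1; path=0>1; order=0,1
step 3: discover 5; path=0>1>5; order=0,1,5
step 4: discover 6; path=0>6; order=0,1,5,6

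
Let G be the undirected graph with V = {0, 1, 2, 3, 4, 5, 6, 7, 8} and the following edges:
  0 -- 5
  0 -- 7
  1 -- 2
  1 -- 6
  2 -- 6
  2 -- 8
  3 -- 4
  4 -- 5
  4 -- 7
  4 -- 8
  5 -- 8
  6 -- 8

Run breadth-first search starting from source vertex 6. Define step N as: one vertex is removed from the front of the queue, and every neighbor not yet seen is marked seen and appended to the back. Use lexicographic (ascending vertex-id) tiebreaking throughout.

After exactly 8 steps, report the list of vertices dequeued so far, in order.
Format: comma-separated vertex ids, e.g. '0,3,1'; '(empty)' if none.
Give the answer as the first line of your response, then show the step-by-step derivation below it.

6,1,2,8,4,5,3,7

step 1: dequeue 6; queue=[1,2,8]; order=6
step 2: dequeue 1; queue=[2,8]; order=6,1
step 3: dequeue 2; queue=[8]; order=6,1,2
step 4: dequeue 8; queue=[4,5]; order=6,1,2,8
step 5: dequeue 4; queue=[5,3,7]; order=6,1,2,8,4
step 6: dequeue 5; queue=[3,7,0]; order=6,1,2,8,4,5
step 7: dequeue 3; queue=[7,0]; order=6,1,2,8,4,5,3
step 8: dequeue 7; queue=[0]; order=6,1,2,8,4,5,3,7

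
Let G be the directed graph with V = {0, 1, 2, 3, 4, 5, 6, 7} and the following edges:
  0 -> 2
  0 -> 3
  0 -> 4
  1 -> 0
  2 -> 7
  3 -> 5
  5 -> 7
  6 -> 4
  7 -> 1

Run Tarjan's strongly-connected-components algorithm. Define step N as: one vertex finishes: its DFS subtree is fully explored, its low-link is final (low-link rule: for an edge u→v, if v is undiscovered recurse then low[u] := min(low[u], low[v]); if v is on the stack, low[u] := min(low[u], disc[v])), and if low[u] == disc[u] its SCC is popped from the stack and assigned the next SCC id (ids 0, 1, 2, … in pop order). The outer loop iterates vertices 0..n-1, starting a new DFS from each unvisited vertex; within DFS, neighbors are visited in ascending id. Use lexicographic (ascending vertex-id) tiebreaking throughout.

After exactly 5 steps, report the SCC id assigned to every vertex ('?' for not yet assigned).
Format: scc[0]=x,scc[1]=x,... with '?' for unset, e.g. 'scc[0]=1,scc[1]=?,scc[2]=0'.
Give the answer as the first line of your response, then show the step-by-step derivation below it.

scc[0]=?,scc[1]=?,scc[2]=?,scc[3]=?,scc[4]=?,scc[5]=?,scc[6]=?,scc[7]=?

step 1: low=(low[0]=0,low[1]=0,low[2]=1,low[3]=?,low[4]=?,low[5]=?,low[6]=?,low[7]=2); scc=(scc[0]=?,scc[1]=?,scc[2]=?,scc[3]=?,scc[4]=?,scc[5]=?,scc[6]=?,scc[7]=?)
step 2: low=(low[0]=0,low[1]=0,low[2]=1,low[3]=?,low[4]=?,low[5]=?,low[6]=?,low[7]=0); scc=(scc[0]=?,scc[1]=?,scc[2]=?,scc[3]=?,scc[4]=?,scc[5]=?,scc[6]=?,scc[7]=?)
step 3: low=(low[0]=0,low[1]=0,low[2]=0,low[3]=?,low[4]=?,low[5]=?,low[6]=?,low[7]=0); scc=(scc[0]=?,scc[1]=?,scc[2]=?,scc[3]=?,scc[4]=?,scc[5]=?,scc[6]=?,scc[7]=?)
step 4: low=(low[0]=0,low[1]=0,low[2]=0,low[3]=4,low[4]=?,low[5]=2,low[6]=?,low[7]=0); scc=(scc[0]=?,scc[1]=?,scc[2]=?,scc[3]=?,scc[4]=?,scc[5]=?,scc[6]=?,scc[7]=?)
step 5: low=(low[0]=0,low[1]=0,low[2]=0,low[3]=2,low[4]=?,low[5]=2,low[6]=?,low[7]=0); scc=(scc[0]=?,scc[1]=?,scc[2]=?,scc[3]=?,scc[4]=?,scc[5]=?,scc[6]=?,scc[7]=?)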